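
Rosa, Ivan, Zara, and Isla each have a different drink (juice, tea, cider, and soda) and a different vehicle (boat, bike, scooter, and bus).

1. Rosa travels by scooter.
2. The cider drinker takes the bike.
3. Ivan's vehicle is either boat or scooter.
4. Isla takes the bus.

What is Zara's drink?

cider

With clues 1–4, juice, soda, and tea are impossible for Zara's drink.
That leaves cider.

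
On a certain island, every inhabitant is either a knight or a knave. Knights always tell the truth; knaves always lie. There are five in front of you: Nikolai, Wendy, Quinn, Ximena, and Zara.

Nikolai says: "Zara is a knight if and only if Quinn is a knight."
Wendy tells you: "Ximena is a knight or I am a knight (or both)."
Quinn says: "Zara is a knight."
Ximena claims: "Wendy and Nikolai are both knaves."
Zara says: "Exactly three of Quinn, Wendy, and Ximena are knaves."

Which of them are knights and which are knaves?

Consider Nikolai. Suppose Nikolai is a knave.
Then no assignment of the remaining roles makes every statement match its speaker's type — contradiction.
So Nikolai is a knight.
With that fixed, Ximena's statement is false, so Ximena is a knave.
Consider Wendy. Suppose Wendy is a knave.
Then no assignment of the remaining roles makes every statement match its speaker's type — contradiction.
So Wendy is a knight.
With that fixed, Zara's statement is false, so Zara is a knave.
With that fixed, Quinn's statement is false, so Quinn is a knave.

Nikolai: knight, Wendy: knight, Quinn: knave, Ximena: knave, Zara: knave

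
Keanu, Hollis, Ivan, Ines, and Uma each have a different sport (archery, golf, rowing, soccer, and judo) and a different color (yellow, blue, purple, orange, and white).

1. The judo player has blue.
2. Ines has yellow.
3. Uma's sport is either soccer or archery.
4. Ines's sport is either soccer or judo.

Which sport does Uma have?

archery

With clues 1–3, golf, judo, and rowing are impossible for Uma's sport.
With clues 1–4, soccer is impossible for Uma's sport.
That leaves archery.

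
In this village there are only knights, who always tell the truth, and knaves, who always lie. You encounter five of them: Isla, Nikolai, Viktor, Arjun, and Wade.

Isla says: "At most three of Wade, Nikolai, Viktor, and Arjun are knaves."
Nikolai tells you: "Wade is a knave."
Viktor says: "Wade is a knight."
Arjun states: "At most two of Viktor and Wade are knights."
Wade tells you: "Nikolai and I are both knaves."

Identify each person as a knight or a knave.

Isla: knight, Nikolai: knight, Viktor: knave, Arjun: knight, Wade: knave

Regardless of anyone's role, Arjun's statement is true, so Arjun is a knight.
With that fixed, Isla's statement is true, so Isla is a knight.
Consider Nikolai. Suppose Nikolai is a knave.
Then whichever role Wade has, Wade's statement has the wrong truth value — contradiction.
So Nikolai is a knight.
With that fixed, Wade's statement is false, so Wade is a knave.
With that fixed, Viktor's statement is false, so Viktor is a knave.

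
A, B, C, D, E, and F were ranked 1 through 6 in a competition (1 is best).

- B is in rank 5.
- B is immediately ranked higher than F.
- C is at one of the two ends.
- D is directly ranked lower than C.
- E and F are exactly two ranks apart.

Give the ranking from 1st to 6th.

C, D, A, E, B, F

From clue 1: B → rank 5.
From clues 1–2: F → rank 6.
From clues 1–3: C → rank 1.
From clues 1–4: D → rank 2.
From clues 1–5: A → rank 3, E → rank 4.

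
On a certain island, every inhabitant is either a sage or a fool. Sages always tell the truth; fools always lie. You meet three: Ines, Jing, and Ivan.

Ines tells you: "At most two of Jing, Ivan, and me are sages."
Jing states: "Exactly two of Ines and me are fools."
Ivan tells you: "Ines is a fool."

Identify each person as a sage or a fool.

Ines: sage, Jing: fool, Ivan: fool

Consider Ines. Suppose Ines is a fool.
Then Ines's own statement would have to be false, but it can't be — contradiction.
So Ines is a sage.
With that fixed, Jing's statement is false, so Jing is a fool.
With that fixed, Ivan's statement is false, so Ivan is a fool.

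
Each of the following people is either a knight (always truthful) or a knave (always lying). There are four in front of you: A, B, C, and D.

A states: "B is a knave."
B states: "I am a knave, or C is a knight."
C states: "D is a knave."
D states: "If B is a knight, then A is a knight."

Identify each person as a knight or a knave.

A: knave, B: knight, C: knight, D: knave

Consider A. Suppose A is a knight.
Then no assignment of the remaining roles makes every statement match its speaker's type — contradiction.
So A is a knave.
Consider B. Suppose B is a knave.
Then A's statement comes out true, contradicting A being a knave.
So B is a knight.
With that fixed, D's statement is false, so D is a knave.
With that fixed, C's statement is true, so C is a knight.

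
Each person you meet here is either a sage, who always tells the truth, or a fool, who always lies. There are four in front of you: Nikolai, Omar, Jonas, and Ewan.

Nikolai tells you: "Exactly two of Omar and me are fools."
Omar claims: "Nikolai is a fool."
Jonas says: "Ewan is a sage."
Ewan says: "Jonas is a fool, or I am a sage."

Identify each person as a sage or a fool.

Consider Nikolai. Suppose Nikolai is a sage.
Then Nikolai's own statement would have to be true, but it can't be — contradiction.
So Nikolai is a fool.
With that fixed, Omar's statement is true, so Omar is a sage.
Consider Jonas. Suppose Jonas is a fool.
Then no assignment of the remaining roles makes every statement match its speaker's type — contradiction.
So Jonas is a sage.
Consider Ewan. Suppose Ewan is a fool.
Then Jonas's statement comes out false, contradicting Jonas being a sage.
So Ewan is a sage.

Nikolai: fool, Omar: sage, Jonas: sage, Ewan: sage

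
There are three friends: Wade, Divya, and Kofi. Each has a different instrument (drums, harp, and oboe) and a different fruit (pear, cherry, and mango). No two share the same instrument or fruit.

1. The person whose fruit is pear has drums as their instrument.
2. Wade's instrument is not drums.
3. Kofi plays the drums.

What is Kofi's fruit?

pear

With clues 1–3, cherry and mango are impossible for Kofi's fruit.
That leaves pear.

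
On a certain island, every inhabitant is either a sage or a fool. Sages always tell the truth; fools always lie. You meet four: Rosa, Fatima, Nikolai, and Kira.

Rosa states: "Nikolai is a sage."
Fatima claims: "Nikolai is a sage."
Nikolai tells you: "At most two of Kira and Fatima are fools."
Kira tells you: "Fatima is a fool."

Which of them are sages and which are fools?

Rosa: sage, Fatima: sage, Nikolai: sage, Kira: fool

Regardless of anyone's role, Nikolai's statement is true, so Nikolai is a sage.
With that fixed, Rosa's statement is true, so Rosa is a sage.
With that fixed, Fatima's statement is true, so Fatima is a sage.
With that fixed, Kira's statement is false, so Kira is a fool.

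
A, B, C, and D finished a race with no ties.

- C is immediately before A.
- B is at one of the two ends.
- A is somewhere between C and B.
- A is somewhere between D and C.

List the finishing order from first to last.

C, A, D, B

From clue 1: A is in {2,3,4}.
From clues 1–2: B is in {1,4}.
From clues 1–3: B → place 4.
From clues 1–4: C → place 1, A → place 2, D → place 3.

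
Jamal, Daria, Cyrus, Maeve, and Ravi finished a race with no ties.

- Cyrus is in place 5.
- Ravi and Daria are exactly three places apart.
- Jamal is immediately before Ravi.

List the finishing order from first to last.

Daria, Maeve, Jamal, Ravi, Cyrus

From clue 1: Cyrus → place 5.
From clues 1–2: Jamal is in {2,3}.
From clues 1–3: Daria → place 1, Maeve → place 2, Jamal → place 3, Ravi → place 4.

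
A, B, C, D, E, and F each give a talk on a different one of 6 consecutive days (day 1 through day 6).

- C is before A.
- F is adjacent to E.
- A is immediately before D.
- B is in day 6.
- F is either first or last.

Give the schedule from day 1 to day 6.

F, E, C, A, D, B

From clue 1: A is in {2,3,4,5,6}.
From clues 1–3: A is in {2,3,4,5}.
From clues 1–4: B → day 6.
From clues 1–5: F → day 1, E → day 2, C → day 3, A → day 4, D → day 5.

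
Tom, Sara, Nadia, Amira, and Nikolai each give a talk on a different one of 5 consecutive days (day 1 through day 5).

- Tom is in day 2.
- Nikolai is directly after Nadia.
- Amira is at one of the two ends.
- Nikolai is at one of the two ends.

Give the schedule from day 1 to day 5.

Amira, Tom, Sara, Nadia, Nikolai

From clue 1: Tom → day 2.
From clues 1–2: Nadia is in {3,4}.
From clues 1–4: Amira → day 1, Sara → day 3, Nadia → day 4, Nikolai → day 5.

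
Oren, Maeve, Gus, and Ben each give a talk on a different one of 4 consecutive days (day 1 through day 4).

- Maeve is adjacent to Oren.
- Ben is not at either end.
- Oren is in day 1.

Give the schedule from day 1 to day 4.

From clues 1–2: Gus is in {1,4}.
From clues 1–3: Oren → day 1, Maeve → day 2, Ben → day 3, Gus → day 4.

Oren, Maeve, Ben, Gus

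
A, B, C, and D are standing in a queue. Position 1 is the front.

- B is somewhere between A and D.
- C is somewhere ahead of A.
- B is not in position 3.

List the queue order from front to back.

From clue 1: B is in {2,3}.
From clues 1–2: A is in {2,4}.
From clues 1–3: D → position 1, B → position 2, C → position 3, A → position 4.

D, B, C, A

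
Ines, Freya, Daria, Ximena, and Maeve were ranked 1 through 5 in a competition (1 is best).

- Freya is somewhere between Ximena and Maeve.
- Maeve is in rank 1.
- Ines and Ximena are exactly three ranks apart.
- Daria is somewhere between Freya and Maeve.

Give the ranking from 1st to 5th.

From clue 1: Freya is in {2,3,4}.
From clues 1–2: Maeve → rank 1.
From clues 1–3: Ines → rank 2, Ximena → rank 5.
From clues 1–4: Daria → rank 3, Freya → rank 4.

Maeve, Ines, Daria, Freya, Ximena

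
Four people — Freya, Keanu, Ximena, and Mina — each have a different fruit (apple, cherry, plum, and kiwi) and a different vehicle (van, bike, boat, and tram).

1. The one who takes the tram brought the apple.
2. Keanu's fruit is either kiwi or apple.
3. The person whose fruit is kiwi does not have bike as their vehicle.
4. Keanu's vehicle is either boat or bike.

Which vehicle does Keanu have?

With clues 1–3, bike is impossible for Keanu's vehicle.
With clues 1–4, tram and van are impossible for Keanu's vehicle.
That leaves boat.

boat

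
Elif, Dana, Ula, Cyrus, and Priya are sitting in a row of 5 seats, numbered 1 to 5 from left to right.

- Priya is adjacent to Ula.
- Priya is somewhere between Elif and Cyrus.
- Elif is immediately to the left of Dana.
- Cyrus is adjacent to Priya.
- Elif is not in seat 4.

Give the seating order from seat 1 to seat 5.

From clues 1–2: Ula is in {2,3,4}.
From clues 1–3: Elif is in {1,4}.
From clues 1–4: Ula → seat 3.
From clues 1–5: Elif → seat 1, Dana → seat 2, Priya → seat 4, Cyrus → seat 5.

Elif, Dana, Ula, Priya, Cyrus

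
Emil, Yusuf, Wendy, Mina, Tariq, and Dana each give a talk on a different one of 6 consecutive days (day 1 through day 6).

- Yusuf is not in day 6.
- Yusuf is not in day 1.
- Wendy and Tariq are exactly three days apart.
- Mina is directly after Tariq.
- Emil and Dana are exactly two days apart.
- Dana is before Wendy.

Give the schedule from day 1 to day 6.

From clue 1: Yusuf is in {1,2,3,4,5}.
From clues 1–2: Yusuf is in {2,3,4,5}.
From clues 1–5: Wendy → day 2, Yusuf → day 4, Tariq → day 5, Mina → day 6.
From clues 1–6: Dana → day 1, Emil → day 3.

Dana, Wendy, Emil, Yusuf, Tariq, Mina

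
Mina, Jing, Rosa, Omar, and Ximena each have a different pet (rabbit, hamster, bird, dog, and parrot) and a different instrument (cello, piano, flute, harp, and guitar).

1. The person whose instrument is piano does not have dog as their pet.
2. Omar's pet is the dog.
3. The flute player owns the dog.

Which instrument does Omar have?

flute

With clues 1–2, piano is impossible for Omar's instrument.
With clues 1–3, cello, guitar, and harp are impossible for Omar's instrument.
That leaves flute.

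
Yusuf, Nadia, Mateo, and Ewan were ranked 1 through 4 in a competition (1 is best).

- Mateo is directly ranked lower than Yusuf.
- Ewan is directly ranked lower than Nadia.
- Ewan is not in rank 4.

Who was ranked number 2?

Ewan

With clues 1–2, Nadia and Yusuf are ruled out for rank 2.
With clues 1–3, Mateo is ruled out for rank 2.
So rank 2 is Ewan.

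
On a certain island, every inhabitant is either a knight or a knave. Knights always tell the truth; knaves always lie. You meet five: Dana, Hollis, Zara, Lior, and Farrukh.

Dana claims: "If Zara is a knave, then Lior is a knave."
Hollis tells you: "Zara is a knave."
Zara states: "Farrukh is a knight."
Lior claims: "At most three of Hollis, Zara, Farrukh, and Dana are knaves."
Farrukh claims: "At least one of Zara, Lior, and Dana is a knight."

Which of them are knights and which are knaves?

Dana: knight, Hollis: knave, Zara: knight, Lior: knight, Farrukh: knight

Consider Dana. Suppose Dana is a knave.
Then no assignment of the remaining roles makes every statement match its speaker's type — contradiction.
So Dana is a knight.
With that fixed, Lior's statement is true, so Lior is a knight.
With that fixed, Farrukh's statement is true, so Farrukh is a knight.
With that fixed, Zara's statement is true, so Zara is a knight.
With that fixed, Hollis's statement is false, so Hollis is a knave.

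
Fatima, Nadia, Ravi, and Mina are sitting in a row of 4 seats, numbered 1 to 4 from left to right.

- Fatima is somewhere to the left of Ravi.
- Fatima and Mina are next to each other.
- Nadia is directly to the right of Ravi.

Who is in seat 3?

Ravi

With clues 1–3, Fatima, Mina, and Nadia are ruled out for seat 3.
So seat 3 is Ravi.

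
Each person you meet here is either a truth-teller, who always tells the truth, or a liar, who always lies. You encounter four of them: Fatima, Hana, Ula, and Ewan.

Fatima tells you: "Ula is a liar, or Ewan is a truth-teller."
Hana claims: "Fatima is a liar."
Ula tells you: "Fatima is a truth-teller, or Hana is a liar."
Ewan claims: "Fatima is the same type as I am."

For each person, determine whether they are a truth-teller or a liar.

Fatima: truth-teller, Hana: liar, Ula: truth-teller, Ewan: truth-teller

Consider Fatima. Suppose Fatima is a liar.
Then whichever role Ewan has, Ewan's statement has the wrong truth value — contradiction.
So Fatima is a truth-teller.
With that fixed, Hana's statement is false, so Hana is a liar.
With that fixed, Ula's statement is true, so Ula is a truth-teller.
Consider Ewan. Suppose Ewan is a liar.
Then Fatima's statement comes out false, contradicting Fatima being a truth-teller.
So Ewan is a truth-teller.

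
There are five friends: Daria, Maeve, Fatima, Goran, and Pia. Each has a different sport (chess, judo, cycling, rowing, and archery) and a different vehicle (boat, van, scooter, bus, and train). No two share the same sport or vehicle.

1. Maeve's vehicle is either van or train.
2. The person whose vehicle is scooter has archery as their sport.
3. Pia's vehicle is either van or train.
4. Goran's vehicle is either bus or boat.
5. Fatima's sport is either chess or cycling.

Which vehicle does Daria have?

scooter

With clues 1–3, train and van are impossible for Daria's vehicle.
With clues 1–5, boat and bus are impossible for Daria's vehicle.
That leaves scooter.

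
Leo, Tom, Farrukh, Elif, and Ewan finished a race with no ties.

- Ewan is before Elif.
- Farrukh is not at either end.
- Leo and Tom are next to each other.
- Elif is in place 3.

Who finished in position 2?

Farrukh

With clues 1–3, Ewan is ruled out for place 2.
With clues 1–4, Elif, Leo, and Tom are ruled out for place 2.
So place 2 is Farrukh.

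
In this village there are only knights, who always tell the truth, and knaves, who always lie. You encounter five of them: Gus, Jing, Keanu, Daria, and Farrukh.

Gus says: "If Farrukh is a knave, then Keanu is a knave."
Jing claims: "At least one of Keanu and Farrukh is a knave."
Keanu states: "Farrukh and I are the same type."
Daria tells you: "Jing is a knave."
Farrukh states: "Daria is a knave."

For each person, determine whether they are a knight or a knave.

Consider Gus. Suppose Gus is a knave.
Then no assignment of the remaining roles makes every statement match its speaker's type — contradiction.
So Gus is a knight.
Consider Jing. Suppose Jing is a knave.
Then no assignment of the remaining roles makes every statement match its speaker's type — contradiction.
So Jing is a knight.
With that fixed, Daria's statement is false, so Daria is a knave.
With that fixed, Farrukh's statement is true, so Farrukh is a knight.
Consider Keanu. Suppose Keanu is a knight.
Then Jing's statement comes out false, contradicting Jing being a knight.
So Keanu is a knave.

Gus: knight, Jing: knight, Keanu: knave, Daria: knave, Farrukh: knight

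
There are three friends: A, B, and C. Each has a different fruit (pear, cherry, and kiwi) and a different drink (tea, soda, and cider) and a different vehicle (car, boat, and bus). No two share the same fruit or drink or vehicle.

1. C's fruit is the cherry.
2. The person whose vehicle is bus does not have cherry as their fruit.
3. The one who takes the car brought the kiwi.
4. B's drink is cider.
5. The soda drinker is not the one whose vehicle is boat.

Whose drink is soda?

A

With clues 1–4, B is impossible for the one with drink soda.
With clues 1–5, C is impossible for the one with drink soda.
That leaves A.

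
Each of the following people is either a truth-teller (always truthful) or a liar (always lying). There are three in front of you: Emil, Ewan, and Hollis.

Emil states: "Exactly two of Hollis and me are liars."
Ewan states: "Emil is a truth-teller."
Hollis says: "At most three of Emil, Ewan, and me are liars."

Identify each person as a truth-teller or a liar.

Emil: liar, Ewan: liar, Hollis: truth-teller

Regardless of anyone's role, Hollis's statement is true, so Hollis is a truth-teller.
With that fixed, Emil's statement is false, so Emil is a liar.
With that fixed, Ewan's statement is false, so Ewan is a liar.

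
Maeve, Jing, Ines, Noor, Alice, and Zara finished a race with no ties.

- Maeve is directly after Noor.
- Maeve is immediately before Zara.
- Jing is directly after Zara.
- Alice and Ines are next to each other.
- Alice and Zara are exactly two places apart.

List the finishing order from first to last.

From clue 1: Maeve is in {2,3,4,5,6}.
From clues 1–2: Maeve is in {2,3,4,5}.
From clues 1–3: Maeve is in {2,3,4}.
From clues 1–4: Maeve is in {2,4}.
From clues 1–5: Noor → place 1, Maeve → place 2, Zara → place 3, Jing → place 4, Alice → place 5, Ines → place 6.

Noor, Maeve, Zara, Jing, Alice, Ines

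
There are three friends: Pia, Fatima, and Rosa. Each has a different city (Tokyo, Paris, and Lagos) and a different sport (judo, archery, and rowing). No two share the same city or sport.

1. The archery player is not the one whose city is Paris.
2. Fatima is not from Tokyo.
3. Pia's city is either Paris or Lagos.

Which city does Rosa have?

Tokyo

With clues 1–3, Lagos and Paris are impossible for Rosa's city.
That leaves Tokyo.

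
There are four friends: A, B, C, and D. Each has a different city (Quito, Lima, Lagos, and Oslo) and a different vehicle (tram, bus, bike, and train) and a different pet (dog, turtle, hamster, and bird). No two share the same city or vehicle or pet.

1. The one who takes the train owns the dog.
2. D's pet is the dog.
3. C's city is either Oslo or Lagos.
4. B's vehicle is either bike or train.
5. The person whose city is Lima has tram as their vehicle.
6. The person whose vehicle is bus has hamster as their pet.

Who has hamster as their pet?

C

With clues 1–2, D is impossible for the one with pet hamster.
With clues 1–6, A and B are impossible for the one with pet hamster.
That leaves C.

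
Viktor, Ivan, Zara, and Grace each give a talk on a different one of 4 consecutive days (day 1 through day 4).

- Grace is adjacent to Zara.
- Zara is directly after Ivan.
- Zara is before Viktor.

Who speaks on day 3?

Grace

With clues 1–2, Ivan and Viktor are ruled out for day 3.
With clues 1–3, Zara is ruled out for day 3.
So day 3 is Grace.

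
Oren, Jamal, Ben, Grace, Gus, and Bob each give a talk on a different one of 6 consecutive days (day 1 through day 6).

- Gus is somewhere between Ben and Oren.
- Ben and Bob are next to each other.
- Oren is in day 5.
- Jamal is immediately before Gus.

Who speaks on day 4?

Gus

With clues 1–3, Ben, Bob, and Oren are ruled out for day 4.
With clues 1–4, Grace and Jamal are ruled out for day 4.
So day 4 is Gus.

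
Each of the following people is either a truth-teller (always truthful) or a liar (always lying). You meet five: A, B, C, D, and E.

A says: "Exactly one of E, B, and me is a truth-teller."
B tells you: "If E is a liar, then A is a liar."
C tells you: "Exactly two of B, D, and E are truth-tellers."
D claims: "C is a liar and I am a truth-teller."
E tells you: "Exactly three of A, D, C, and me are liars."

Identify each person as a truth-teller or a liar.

Consider A. Suppose A is a liar.
Then no assignment of the remaining roles makes every statement match its speaker's type — contradiction.
So A is a truth-teller.
Consider B. Suppose B is a truth-teller.
Then A's statement comes out false, contradicting A being a truth-teller.
So B is a liar.
Consider C. Suppose C is a truth-teller.
Then no assignment of the remaining roles makes every statement match its speaker's type — contradiction.
So C is a liar.
Consider D. Suppose D is a liar.
Then whichever role E has, E's statement has the wrong truth value — contradiction.
So D is a truth-teller.
With that fixed, E's statement is false, so E is a liar.

A: truth-teller, B: liar, C: liar, D: truth-teller, E: liar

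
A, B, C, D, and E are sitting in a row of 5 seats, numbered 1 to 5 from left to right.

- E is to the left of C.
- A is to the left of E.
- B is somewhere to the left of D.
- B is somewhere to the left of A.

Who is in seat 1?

With clue 1, C is ruled out for seat 1.
With clues 1–2, E is ruled out for seat 1.
With clues 1–3, D is ruled out for seat 1.
With clues 1–4, A is ruled out for seat 1.
So seat 1 is B.

B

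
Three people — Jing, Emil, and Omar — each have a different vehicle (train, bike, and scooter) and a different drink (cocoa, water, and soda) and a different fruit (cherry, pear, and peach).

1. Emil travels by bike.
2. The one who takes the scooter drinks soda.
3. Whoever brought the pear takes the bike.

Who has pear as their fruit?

Emil

With clues 1–3, Jing and Omar are impossible for the one with fruit pear.
That leaves Emil.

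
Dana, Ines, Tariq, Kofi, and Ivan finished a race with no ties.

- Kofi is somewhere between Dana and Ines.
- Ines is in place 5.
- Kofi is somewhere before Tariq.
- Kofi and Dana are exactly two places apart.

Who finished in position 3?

Kofi

With clues 1–2, Ines is ruled out for place 3.
With clues 1–3, Dana is ruled out for place 3.
With clues 1–4, Ivan and Tariq are ruled out for place 3.
So place 3 is Kofi.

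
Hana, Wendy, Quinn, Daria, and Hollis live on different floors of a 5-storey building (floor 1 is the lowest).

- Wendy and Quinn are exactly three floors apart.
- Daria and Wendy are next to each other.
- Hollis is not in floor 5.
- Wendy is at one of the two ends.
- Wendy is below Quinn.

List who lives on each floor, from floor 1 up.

Wendy, Daria, Hollis, Quinn, Hana

From clue 1: Wendy is in {1,2,4,5}.
From clues 1–4: Wendy is in {1,5}.
From clues 1–5: Wendy → floor 1, Daria → floor 2, Hollis → floor 3, Quinn → floor 4, Hana → floor 5.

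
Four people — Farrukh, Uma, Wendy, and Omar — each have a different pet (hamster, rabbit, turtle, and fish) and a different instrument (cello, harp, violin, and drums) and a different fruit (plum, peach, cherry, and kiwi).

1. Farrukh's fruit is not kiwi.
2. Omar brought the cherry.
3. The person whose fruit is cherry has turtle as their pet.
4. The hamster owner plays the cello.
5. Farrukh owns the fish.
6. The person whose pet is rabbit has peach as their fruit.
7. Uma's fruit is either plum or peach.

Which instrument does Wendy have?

With clues 1–7, drums, harp, and violin are impossible for Wendy's instrument.
That leaves cello.

cello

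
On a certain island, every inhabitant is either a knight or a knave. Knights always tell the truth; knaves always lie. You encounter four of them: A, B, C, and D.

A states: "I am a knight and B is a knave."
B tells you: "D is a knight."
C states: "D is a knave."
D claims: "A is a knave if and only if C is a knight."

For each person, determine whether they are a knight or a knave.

A: knight, B: knave, C: knight, D: knave

Consider A. Suppose A is a knave.
Then no assignment of the remaining roles makes every statement match its speaker's type — contradiction.
So A is a knight.
Consider B. Suppose B is a knight.
Then A's statement comes out false, contradicting A being a knight.
So B is a knave.
Consider C. Suppose C is a knave.
Then no assignment of the remaining roles makes every statement match its speaker's type — contradiction.
So C is a knight.
With that fixed, D's statement is false, so D is a knave.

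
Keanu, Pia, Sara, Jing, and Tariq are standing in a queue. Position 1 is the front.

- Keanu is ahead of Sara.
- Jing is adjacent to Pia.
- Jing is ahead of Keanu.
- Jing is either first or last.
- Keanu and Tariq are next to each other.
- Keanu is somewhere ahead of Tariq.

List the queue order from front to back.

Jing, Pia, Keanu, Tariq, Sara

From clue 1: Keanu is in {1,2,3,4}.
From clues 1–3: Keanu is in {3,4}.
From clues 1–4: Jing → position 1, Pia → position 2.
From clues 1–5: Sara → position 5.
From clues 1–6: Keanu → position 3, Tariq → position 4.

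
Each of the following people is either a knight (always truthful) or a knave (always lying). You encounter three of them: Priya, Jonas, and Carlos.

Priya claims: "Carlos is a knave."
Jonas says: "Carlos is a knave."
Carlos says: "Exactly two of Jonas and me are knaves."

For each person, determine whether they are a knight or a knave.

Priya: knight, Jonas: knight, Carlos: knave

Consider Priya. Suppose Priya is a knave.
Then no assignment of the remaining roles makes every statement match its speaker's type — contradiction.
So Priya is a knight.
Consider Jonas. Suppose Jonas is a knave.
Then whichever role Carlos has, Carlos's statement has the wrong truth value — contradiction.
So Jonas is a knight.
With that fixed, Carlos's statement is false, so Carlos is a knave.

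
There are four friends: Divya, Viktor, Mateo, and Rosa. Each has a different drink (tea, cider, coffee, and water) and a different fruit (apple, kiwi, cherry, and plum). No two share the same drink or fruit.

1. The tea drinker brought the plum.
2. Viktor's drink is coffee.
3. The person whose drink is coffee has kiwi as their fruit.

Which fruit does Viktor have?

With clues 1–2, plum is impossible for Viktor's fruit.
With clues 1–3, apple and cherry are impossible for Viktor's fruit.
That leaves kiwi.

kiwi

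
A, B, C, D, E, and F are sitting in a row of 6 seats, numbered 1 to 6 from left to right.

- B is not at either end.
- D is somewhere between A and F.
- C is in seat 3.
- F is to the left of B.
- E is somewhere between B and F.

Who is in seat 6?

A

With clue 1, B is ruled out for seat 6.
With clues 1–2, D is ruled out for seat 6.
With clues 1–3, C is ruled out for seat 6.
With clues 1–4, F is ruled out for seat 6.
With clues 1–5, E is ruled out for seat 6.
So seat 6 is A.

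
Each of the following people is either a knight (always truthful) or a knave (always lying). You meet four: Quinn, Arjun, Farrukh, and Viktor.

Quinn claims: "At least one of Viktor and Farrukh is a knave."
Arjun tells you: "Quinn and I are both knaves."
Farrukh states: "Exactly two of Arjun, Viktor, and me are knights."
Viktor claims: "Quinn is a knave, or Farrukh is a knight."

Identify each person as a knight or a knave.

Consider Quinn. Suppose Quinn is a knave.
Then whichever role Arjun has, Arjun's statement has the wrong truth value — contradiction.
So Quinn is a knight.
With that fixed, Arjun's statement is false, so Arjun is a knave.
Consider Farrukh. Suppose Farrukh is a knight.
Then no assignment of the remaining roles makes every statement match its speaker's type — contradiction.
So Farrukh is a knave.
With that fixed, Viktor's statement is false, so Viktor is a knave.

Quinn: knight, Arjun: knave, Farrukh: knave, Viktor: knave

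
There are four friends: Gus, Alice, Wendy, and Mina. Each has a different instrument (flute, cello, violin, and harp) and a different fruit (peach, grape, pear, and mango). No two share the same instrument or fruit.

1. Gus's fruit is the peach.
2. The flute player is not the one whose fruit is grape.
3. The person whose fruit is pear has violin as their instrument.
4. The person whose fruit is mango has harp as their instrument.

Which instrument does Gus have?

flute

With clues 1–3, violin is impossible for Gus's instrument.
With clues 1–4, cello and harp are impossible for Gus's instrument.
That leaves flute.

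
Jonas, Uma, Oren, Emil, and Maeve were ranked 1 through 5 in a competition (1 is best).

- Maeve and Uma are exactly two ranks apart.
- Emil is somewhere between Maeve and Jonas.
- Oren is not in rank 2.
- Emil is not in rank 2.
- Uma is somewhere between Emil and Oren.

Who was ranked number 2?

With clues 1–3, Oren is ruled out for rank 2.
With clues 1–4, Emil is ruled out for rank 2.
With clues 1–5, Maeve and Uma are ruled out for rank 2.
So rank 2 is Jonas.

Jonas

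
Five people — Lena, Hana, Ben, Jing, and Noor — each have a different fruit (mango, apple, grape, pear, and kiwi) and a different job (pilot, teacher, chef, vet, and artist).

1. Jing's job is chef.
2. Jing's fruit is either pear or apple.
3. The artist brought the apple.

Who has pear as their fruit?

With clues 1–3, Ben, Hana, Lena, and Noor are impossible for the one with fruit pear.
That leaves Jing.

Jing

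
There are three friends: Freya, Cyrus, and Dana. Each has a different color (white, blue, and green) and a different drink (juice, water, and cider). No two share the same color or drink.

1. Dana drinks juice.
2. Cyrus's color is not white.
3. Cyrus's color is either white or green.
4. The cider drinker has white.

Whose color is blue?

With clues 1–3, Cyrus is impossible for the one with color blue.
With clues 1–4, Freya is impossible for the one with color blue.
That leaves Dana.

Dana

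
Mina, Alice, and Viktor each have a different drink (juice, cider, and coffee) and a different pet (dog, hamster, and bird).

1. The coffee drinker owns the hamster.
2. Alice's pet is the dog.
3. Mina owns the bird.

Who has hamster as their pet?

With clues 1–2, Alice is impossible for the one with pet hamster.
With clues 1–3, Mina is impossible for the one with pet hamster.
That leaves Viktor.

Viktor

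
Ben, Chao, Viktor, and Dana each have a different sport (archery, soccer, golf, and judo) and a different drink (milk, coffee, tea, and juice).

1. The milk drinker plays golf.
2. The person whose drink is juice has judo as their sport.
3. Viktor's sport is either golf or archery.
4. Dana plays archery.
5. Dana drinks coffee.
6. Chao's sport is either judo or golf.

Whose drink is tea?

Ben

With clues 1–4, Viktor is impossible for the one with drink tea.
With clues 1–5, Dana is impossible for the one with drink tea.
With clues 1–6, Chao is impossible for the one with drink tea.
That leaves Ben.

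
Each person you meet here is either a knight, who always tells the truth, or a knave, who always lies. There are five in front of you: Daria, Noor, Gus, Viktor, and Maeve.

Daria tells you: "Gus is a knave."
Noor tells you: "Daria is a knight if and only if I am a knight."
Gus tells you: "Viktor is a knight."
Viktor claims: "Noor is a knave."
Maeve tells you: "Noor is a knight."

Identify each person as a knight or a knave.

Consider Daria. Suppose Daria is a knave.
Then whichever role Noor has, Noor's statement has the wrong truth value — contradiction.
So Daria is a knight.
Consider Noor. Suppose Noor is a knave.
Then no assignment of the remaining roles makes every statement match its speaker's type — contradiction.
So Noor is a knight.
With that fixed, Viktor's statement is false, so Viktor is a knave.
With that fixed, Maeve's statement is true, so Maeve is a knight.
With that fixed, Gus's statement is false, so Gus is a knave.

Daria: knight, Noor: knight, Gus: knave, Viktor: knave, Maeve: knight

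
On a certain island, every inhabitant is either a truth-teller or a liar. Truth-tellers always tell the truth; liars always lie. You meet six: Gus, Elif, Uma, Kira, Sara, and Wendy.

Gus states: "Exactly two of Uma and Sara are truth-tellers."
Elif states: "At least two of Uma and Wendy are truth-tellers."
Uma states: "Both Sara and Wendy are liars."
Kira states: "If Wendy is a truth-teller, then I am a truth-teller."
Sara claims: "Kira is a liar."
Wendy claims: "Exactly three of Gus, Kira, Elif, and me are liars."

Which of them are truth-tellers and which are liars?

Gus: liar, Elif: liar, Uma: liar, Kira: liar, Sara: truth-teller, Wendy: truth-teller

Consider Gus. Suppose Gus is a truth-teller.
Then no assignment of the remaining roles makes every statement match its speaker's type — contradiction.
So Gus is a liar.
Consider Elif. Suppose Elif is a truth-teller.
Then no assignment of the remaining roles makes every statement match its speaker's type — contradiction.
So Elif is a liar.
Consider Uma. Suppose Uma is a truth-teller.
Then no assignment of the remaining roles makes every statement match its speaker's type — contradiction.
So Uma is a liar.
Consider Kira. Suppose Kira is a truth-teller.
Then whichever role Wendy has, Wendy's statement has the wrong truth value — contradiction.
So Kira is a liar.
With that fixed, Sara's statement is true, so Sara is a truth-teller.
Consider Wendy. Suppose Wendy is a liar.
Then Kira's statement comes out true, contradicting Kira being a liar.
So Wendy is a truth-teller.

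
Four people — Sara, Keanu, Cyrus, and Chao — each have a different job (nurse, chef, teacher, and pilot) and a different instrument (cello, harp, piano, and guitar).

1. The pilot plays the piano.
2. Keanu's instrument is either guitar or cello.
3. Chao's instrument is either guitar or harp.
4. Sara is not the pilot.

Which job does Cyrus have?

pilot

With clues 1–4, chef, nurse, and teacher are impossible for Cyrus's job.
That leaves pilot.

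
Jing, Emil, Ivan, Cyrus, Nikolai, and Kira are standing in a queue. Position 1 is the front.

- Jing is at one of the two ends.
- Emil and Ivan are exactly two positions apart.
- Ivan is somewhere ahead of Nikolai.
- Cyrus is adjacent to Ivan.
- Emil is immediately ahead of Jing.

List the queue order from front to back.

From clue 1: Jing is in {1,6}.
From clues 1–5: Kira → position 1, Cyrus → position 2, Ivan → position 3, Nikolai → position 4, Emil → position 5, Jing → position 6.

Kira, Cyrus, Ivan, Nikolai, Emil, Jing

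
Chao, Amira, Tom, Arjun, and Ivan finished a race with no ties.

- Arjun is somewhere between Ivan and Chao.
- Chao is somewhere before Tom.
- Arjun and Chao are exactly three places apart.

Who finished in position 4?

With clues 1–3, Amira, Chao, Ivan, and Tom are ruled out for place 4.
So place 4 is Arjun.

Arjun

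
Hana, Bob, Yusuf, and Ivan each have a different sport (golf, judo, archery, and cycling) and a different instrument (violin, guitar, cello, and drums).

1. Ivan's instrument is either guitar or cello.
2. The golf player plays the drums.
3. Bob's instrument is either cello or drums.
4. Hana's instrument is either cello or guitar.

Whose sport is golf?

With clues 1–2, Ivan is impossible for the one with sport golf.
With clues 1–4, Hana and Yusuf are impossible for the one with sport golf.
That leaves Bob.

Bob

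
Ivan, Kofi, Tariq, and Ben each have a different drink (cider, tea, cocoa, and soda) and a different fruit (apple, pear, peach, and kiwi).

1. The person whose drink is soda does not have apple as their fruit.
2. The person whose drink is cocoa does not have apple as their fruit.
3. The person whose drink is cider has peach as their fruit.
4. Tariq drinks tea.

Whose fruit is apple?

With clues 1–4, Ben, Ivan, and Kofi are impossible for the one with fruit apple.
That leaves Tariq.

Tariq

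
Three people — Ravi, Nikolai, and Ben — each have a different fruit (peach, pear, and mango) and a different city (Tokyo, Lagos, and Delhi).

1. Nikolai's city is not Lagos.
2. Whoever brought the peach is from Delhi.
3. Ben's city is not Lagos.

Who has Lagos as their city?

Clue 1 rules out Nikolai for the one with city Lagos.
With clues 1–3, Ben is impossible for the one with city Lagos.
That leaves Ravi.

Ravi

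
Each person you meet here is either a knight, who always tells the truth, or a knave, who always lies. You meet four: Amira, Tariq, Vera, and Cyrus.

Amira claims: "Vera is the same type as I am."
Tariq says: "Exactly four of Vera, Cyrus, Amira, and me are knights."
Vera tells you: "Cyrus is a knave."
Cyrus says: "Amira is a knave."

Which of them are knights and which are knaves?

Amira: knight, Tariq: knave, Vera: knight, Cyrus: knave

Consider Amira. Suppose Amira is a knave.
Then no assignment of the remaining roles makes every statement match its speaker's type — contradiction.
So Amira is a knight.
With that fixed, Cyrus's statement is false, so Cyrus is a knave.
With that fixed, Tariq's statement is false, so Tariq is a knave.
With that fixed, Vera's statement is true, so Vera is a knight.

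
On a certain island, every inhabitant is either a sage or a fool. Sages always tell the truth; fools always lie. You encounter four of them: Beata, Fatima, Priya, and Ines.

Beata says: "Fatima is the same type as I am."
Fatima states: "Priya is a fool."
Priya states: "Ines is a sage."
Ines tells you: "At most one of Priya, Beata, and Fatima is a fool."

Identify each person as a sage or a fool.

Beata: fool, Fatima: sage, Priya: fool, Ines: fool

Consider Beata. Suppose Beata is a sage.
Then no assignment of the remaining roles makes every statement match its speaker's type — contradiction.
So Beata is a fool.
Consider Fatima. Suppose Fatima is a fool.
Then Beata's statement comes out true, contradicting Beata being a fool.
So Fatima is a sage.
Consider Priya. Suppose Priya is a sage.
Then Fatima's statement comes out false, contradicting Fatima being a sage.
So Priya is a fool.
With that fixed, Ines's statement is false, so Ines is a fool.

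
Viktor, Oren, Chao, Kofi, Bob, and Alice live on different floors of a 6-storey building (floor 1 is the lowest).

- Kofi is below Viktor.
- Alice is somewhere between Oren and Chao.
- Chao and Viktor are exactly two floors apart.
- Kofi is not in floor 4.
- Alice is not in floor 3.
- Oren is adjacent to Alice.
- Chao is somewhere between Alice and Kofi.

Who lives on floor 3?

Bob

With clues 1–5, Alice is ruled out for floor 3.
With clues 1–6, Chao and Oren are ruled out for floor 3.
With clues 1–7, Kofi and Viktor are ruled out for floor 3.
So floor 3 is Bob.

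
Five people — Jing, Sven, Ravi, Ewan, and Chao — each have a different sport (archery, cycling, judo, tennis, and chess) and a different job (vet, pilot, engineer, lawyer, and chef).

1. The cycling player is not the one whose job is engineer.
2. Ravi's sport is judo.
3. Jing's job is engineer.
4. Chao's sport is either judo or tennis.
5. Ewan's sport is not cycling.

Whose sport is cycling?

Sven

With clues 1–2, Ravi is impossible for the one with sport cycling.
With clues 1–3, Jing is impossible for the one with sport cycling.
With clues 1–4, Chao is impossible for the one with sport cycling.
With clues 1–5, Ewan is impossible for the one with sport cycling.
That leaves Sven.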